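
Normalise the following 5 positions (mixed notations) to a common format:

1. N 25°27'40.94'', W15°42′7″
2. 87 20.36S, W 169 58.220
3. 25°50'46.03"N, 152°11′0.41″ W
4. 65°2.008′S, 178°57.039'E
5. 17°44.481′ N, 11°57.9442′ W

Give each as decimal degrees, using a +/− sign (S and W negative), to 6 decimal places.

1. 25.461372, -15.701944
2. -87.339333, -169.970333
3. 25.846119, -152.183447
4. -65.033467, 178.950650
5. 17.741350, -11.965737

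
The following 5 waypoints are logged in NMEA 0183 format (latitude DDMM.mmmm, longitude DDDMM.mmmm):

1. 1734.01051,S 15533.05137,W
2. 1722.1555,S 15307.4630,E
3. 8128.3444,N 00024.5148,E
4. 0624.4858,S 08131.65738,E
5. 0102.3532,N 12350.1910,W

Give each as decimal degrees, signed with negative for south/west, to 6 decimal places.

1. -17.566842, -155.550856
2. -17.369258, 153.124383
3. 81.472407, 0.408580
4. -6.408097, 81.527623
5. 1.039220, -123.836517

Point 1:
  φ: split at 2 digits → 17° and 34.01051′; 17 + 34.01051/60 = 17.5668418
  S ⇒ negate
  Lon: degrees = first 3 digits = 155, minutes = 33.05137; 155 + 33.05137/60 = 155.5508562
  W ⇒ negate
Point 2:
  Lat: split at 2 digits → 17° and 22.1555′; 17 + 22.1555/60 = 17.3692583
  S → negative
  Longitude: degrees = first 3 digits = 153, minutes = 7.463; 153 + 7.463/60 = 153.1243833
  E → positive
Point 3:
  φ: split at 2 digits → 81° and 28.3444′; 81 + 28.3444/60 = 81.4724067
  N → positive
  Lon: split at 3 digits → 000° and 24.5148′; 0 + 24.5148/60 = 0.4085800
  E ⇒ keep positive
Point 4:
  φ: degrees = first 2 digits = 6, minutes = 24.4858; 6 + 24.4858/60 = 6.4080967
  S → negative
  λ: split at 3 digits → 081° and 31.65738′; 81 + 31.65738/60 = 81.5276230
  E ⇒ keep positive
Point 5:
  Latitude: split at 2 digits → 01° and 2.3532′; 1 + 2.3532/60 = 1.0392200
  N ⇒ keep positive
  λ: degrees = first 3 digits = 123, minutes = 50.191; 123 + 50.191/60 = 123.8365167
  hemisphere W, so the sign is −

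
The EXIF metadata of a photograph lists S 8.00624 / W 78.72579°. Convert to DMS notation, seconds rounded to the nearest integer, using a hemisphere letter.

φ: 0.006240° → 0.37440′; 0.37440 × 60 = 22.46″
λ: whole degrees 78; 43.54740′ → 43′ and 32.84″

8°00′22″ S, 78°43′33″ W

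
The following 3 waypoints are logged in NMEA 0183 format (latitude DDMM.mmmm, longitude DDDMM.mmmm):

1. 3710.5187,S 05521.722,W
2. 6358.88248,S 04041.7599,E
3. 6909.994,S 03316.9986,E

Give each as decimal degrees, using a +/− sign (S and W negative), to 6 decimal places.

1. -37.175312, -55.362033
2. -63.981375, 40.695998
3. -69.166567, 33.283310

Point 1:
  Lat: degrees = first 2 digits = 37, minutes = 10.5187; 37 + 10.5187/60 = 37.1753117
  S → negative
  Longitude: degrees = first 3 digits = 55, minutes = 21.722; 55 + 21.722/60 = 55.3620333
  W → negative
Point 2:
  Latitude: degrees = first 2 digits = 63, minutes = 58.88248; 63 + 58.88248/60 = 63.9813747
  S ⇒ negate
  λ: degrees = first 3 digits = 40, minutes = 41.7599; 40 + 41.7599/60 = 40.6959983
  E → positive
Point 3:
  φ: split at 2 digits → 69° and 9.994′; 69 + 9.994/60 = 69.1665667
  hemisphere S, so the sign is −
  Longitude: degrees = first 3 digits = 33, minutes = 16.9986; 33 + 16.9986/60 = 33.2833100
  E ⇒ keep positive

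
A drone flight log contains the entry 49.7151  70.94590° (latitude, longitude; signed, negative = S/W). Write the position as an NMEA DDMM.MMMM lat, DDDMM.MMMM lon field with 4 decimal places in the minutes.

4942.9060,N / 07056.7540,E

φ: 49° + 0.715100 × 60 = 49° 42.906000′
Longitude: 70° + 0.945900 × 60 = 70° 56.754000′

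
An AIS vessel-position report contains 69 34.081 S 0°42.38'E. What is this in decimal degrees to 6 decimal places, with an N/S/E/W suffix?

69.568017° S, 0.706333° E

Latitude: 34.081′ = 0.568017°; total 69.5680167
Longitude: 42.38′ = 0.706333°; total 0.7063333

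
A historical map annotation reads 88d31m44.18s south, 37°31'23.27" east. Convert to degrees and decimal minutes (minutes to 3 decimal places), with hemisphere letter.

φ: seconds/60 = 0.73633; minutes = 31 + 0.73633 = 31.73633
Lon: seconds/60 = 0.38783; minutes = 31 + 0.38783 = 31.38783

88° 31.736′ S, 37° 31.388′ E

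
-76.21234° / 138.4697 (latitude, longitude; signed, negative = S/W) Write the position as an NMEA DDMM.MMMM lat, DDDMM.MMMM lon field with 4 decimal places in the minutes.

7612.7404,S / 13828.1820,E

Latitude is negative → S; |value| = 76.212340
Lat: 76° + 0.212340 × 60 = 76° 12.740400′
Longitude: minutes = (138.469700 − 138) × 60 = 28.182000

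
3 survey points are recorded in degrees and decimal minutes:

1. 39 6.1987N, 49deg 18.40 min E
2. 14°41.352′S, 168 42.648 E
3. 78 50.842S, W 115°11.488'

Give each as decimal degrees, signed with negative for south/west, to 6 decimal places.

1. 39.103312, 49.306667
2. -14.689200, 168.710800
3. -78.847367, -115.191467

Point 1:
  φ: 39 + 6.1987/60 = 39.1033117
  N ⇒ keep positive
  Longitude: 49 + 18.4/60 = 49.3066667
  E → positive
Point 2:
  φ: 14 + 41.352/60 = 14.6892000
  S → negative
  Longitude: 42.648′ = 0.710800°; total 168.7108000
  E → positive
Point 3:
  Latitude: 78 + 50.842/60 = 78.8473667
  S → negative
  Longitude: 11.488′ = 0.191467°; total 115.1914667
  hemisphere W, so the sign is −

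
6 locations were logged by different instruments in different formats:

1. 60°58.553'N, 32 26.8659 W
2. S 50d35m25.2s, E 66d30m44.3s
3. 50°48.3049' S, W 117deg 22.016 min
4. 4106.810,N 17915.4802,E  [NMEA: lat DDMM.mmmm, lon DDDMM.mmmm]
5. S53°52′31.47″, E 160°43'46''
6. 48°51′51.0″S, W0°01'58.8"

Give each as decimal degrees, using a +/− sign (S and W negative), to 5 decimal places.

Point 1:
  φ: 58.553′ = 0.975883°; total 60.975883
  N → positive
  λ: 32 + 26.8659/60 = 32.447765
  hemisphere W, so the sign is −
Point 2:
  φ: 50° + 35/60 + 25.2/3600 = 50 + 0.583333 + 0.007000 = 50.590333
  hemisphere S, so the sign is −
  Lon: 30′ + 44.3″ = 30.73833′; 66 + 30.73833/60 = 66.512306
  E → positive
Point 3:
  Latitude: 50 + 48.3049/60 = 50.805082
  S ⇒ negate
  Lon: 117 + 22.016/60 = 117.366933
  W → negative
Point 4:
  φ: split at 2 digits → 41° and 6.81′; 41 + 6.81/60 = 41.113500
  N → positive
  Lon: degrees = first 3 digits = 179, minutes = 15.4802; 179 + 15.4802/60 = 179.258003
  E → positive
Point 5:
  Latitude: 53° + 52/60 + 31.47/3600 = 53 + 0.866667 + 0.008742 = 53.875408
  S ⇒ negate
  Longitude: 160 + 43/60 + 46/3600 = 160.729444
  E ⇒ keep positive
Point 6:
  Lat: 48 + 51/60 + 51/3600 = 48.864167
  S → negative
  Lon: 0 + 1/60 + 58.8/3600 = 0.033000
  W → negative

1. 60.97588, -32.44777
2. -50.59033, 66.51231
3. -50.80508, -117.36693
4. 41.11350, 179.25800
5. -53.87541, 160.72944
6. -48.86417, -0.03300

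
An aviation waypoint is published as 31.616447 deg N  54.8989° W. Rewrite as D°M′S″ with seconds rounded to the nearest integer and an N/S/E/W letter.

31°36′59″ N, 54°53′56″ W

Lat: 0.616447° → 36.98682′; 0.98682 × 60 = 59.21″
λ: 0.898900° → 53.93400′; 0.93400 × 60 = 56.04″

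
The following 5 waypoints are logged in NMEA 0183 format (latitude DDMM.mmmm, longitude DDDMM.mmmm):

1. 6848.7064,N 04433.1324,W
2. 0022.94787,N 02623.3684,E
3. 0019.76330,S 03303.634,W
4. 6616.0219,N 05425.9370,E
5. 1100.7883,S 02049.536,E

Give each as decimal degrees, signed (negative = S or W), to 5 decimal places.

Point 1:
  Latitude: split at 2 digits → 68° and 48.7064′; 68 + 48.7064/60 = 68.811773
  N → positive
  Longitude: degrees = first 3 digits = 44, minutes = 33.1324; 44 + 33.1324/60 = 44.552207
  W → negative
Point 2:
  Lat: degrees = first 2 digits = 0, minutes = 22.94787; 0 + 22.94787/60 = 0.382465
  N → positive
  Lon: split at 3 digits → 026° and 23.3684′; 26 + 23.3684/60 = 26.389473
  E ⇒ keep positive
Point 3:
  φ: split at 2 digits → 00° and 19.7633′; 0 + 19.7633/60 = 0.329388
  S ⇒ negate
  λ: degrees = first 3 digits = 33, minutes = 3.634; 33 + 3.634/60 = 33.060567
  W ⇒ negate
Point 4:
  φ: degrees = first 2 digits = 66, minutes = 16.0219; 66 + 16.0219/60 = 66.267032
  N ⇒ keep positive
  Lon: split at 3 digits → 054° and 25.937′; 54 + 25.937/60 = 54.432283
  E → positive
Point 5:
  Lat: split at 2 digits → 11° and 0.7883′; 11 + 0.7883/60 = 11.013138
  S ⇒ negate
  λ: degrees = first 3 digits = 20, minutes = 49.536; 20 + 49.536/60 = 20.825600
  E ⇒ keep positive

1. 68.81177, -44.55221
2. 0.38246, 26.38947
3. -0.32939, -33.06057
4. 66.26703, 54.43228
5. -11.01314, 20.82560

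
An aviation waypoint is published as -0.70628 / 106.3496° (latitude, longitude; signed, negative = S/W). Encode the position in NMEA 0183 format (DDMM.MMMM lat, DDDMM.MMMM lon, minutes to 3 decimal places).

0042.377,S / 10620.976,E

Latitude is negative → S; |value| = 0.706280
Latitude: minutes = (0.706280 − 0) × 60 = 42.37680
Lon: fractional part 0.349600 → 20.97600 minutes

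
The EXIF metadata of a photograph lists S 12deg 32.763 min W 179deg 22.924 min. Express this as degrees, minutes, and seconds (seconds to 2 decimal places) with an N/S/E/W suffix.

Latitude: fractional minutes 0.76300 × 60 = 45.7800″
λ: fractional minutes 0.92400 × 60 = 55.4400″

12°32′45.78″ S, 179°22′55.44″ W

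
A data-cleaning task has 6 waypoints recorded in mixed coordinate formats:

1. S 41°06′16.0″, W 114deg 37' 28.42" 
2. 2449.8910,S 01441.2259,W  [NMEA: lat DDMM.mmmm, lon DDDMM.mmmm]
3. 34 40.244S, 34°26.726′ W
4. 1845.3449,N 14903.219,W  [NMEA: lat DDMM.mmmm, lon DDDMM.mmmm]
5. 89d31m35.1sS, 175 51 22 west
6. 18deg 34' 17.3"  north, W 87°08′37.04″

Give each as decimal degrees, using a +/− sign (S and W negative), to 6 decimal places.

1. -41.104444, -114.624561
2. -24.831517, -14.687098
3. -34.670733, -34.445433
4. 18.755748, -149.053650
5. -89.526417, -175.856111
6. 18.571472, -87.143622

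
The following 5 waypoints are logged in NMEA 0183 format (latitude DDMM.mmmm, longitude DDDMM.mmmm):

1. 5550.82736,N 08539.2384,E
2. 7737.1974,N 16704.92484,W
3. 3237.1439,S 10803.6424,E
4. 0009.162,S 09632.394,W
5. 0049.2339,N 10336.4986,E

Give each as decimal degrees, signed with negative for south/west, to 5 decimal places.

1. 55.84712, 85.65397
2. 77.61996, -167.08208
3. -32.61907, 108.06071
4. -0.15270, -96.53990
5. 0.82057, 103.60831

Point 1:
  Latitude: degrees = first 2 digits = 55, minutes = 50.82736; 55 + 50.82736/60 = 55.847123
  N ⇒ keep positive
  Longitude: split at 3 digits → 085° and 39.2384′; 85 + 39.2384/60 = 85.653973
  E → positive
Point 2:
  φ: split at 2 digits → 77° and 37.1974′; 77 + 37.1974/60 = 77.619957
  N ⇒ keep positive
  Longitude: degrees = first 3 digits = 167, minutes = 4.92484; 167 + 4.92484/60 = 167.082081
  hemisphere W, so the sign is −
Point 3:
  φ: split at 2 digits → 32° and 37.1439′; 32 + 37.1439/60 = 32.619065
  S ⇒ negate
  Lon: split at 3 digits → 108° and 3.6424′; 108 + 3.6424/60 = 108.060707
  E → positive
Point 4:
  Lat: degrees = first 2 digits = 0, minutes = 9.162; 0 + 9.162/60 = 0.152700
  S ⇒ negate
  λ: degrees = first 3 digits = 96, minutes = 32.394; 96 + 32.394/60 = 96.539900
  W ⇒ negate
Point 5:
  φ: split at 2 digits → 00° and 49.2339′; 0 + 49.2339/60 = 0.820565
  N ⇒ keep positive
  λ: split at 3 digits → 103° and 36.4986′; 103 + 36.4986/60 = 103.608310
  E → positive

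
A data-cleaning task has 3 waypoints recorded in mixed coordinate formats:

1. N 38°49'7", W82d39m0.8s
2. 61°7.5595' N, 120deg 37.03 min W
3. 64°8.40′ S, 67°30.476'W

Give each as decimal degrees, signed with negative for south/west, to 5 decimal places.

1. 38.81861, -82.65022
2. 61.12599, -120.61717
3. -64.14000, -67.50793

Point 1:
  φ: 38° + 49/60 + 7/3600 = 38 + 0.816667 + 0.001944 = 38.818611
  N → positive
  λ: 39′ + 0.8″ = 39.01333′; 82 + 39.01333/60 = 82.650222
  W ⇒ negate
Point 2:
  Lat: 61 + 7.5595/60 = 61.125992
  N → positive
  Lon: 120 + 37.03/60 = 120.617167
  hemisphere W, so the sign is −
Point 3:
  Latitude: 8.4′ = 0.140000°; total 64.140000
  S ⇒ negate
  Longitude: 67 + 30.476/60 = 67.507933
  W ⇒ negate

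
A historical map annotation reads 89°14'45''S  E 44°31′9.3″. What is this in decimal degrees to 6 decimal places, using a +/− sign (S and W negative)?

-89.245833, 44.519250

Latitude: 89 + 14/60 + 45/3600 = 89.2458333
S ⇒ negate
Longitude: 31′ + 9.3″ = 31.15500′; 44 + 31.15500/60 = 44.5192500
E → positive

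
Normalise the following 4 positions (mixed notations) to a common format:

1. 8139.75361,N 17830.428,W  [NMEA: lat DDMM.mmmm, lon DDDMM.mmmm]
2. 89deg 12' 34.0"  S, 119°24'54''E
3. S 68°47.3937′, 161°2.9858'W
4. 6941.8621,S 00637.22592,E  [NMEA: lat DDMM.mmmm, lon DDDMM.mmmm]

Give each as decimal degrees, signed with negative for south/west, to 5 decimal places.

Point 1:
  Lat: split at 2 digits → 81° and 39.75361′; 81 + 39.75361/60 = 81.662560
  N → positive
  λ: split at 3 digits → 178° and 30.428′; 178 + 30.428/60 = 178.507133
  W ⇒ negate
Point 2:
  Lat: 89° + 12/60 + 34/3600 = 89 + 0.200000 + 0.009444 = 89.209444
  S ⇒ negate
  λ: 119 + 24/60 + 54/3600 = 119.415000
  E ⇒ keep positive
Point 3:
  Lat: 47.3937′ = 0.789895°; total 68.789895
  S ⇒ negate
  Longitude: 2.9858′ = 0.049763°; total 161.049763
  W ⇒ negate
Point 4:
  φ: split at 2 digits → 69° and 41.8621′; 69 + 41.8621/60 = 69.697702
  hemisphere S, so the sign is −
  Lon: split at 3 digits → 006° and 37.22592′; 6 + 37.22592/60 = 6.620432
  E → positive

1. 81.66256, -178.50713
2. -89.20944, 119.41500
3. -68.78990, -161.04976
4. -69.69770, 6.62043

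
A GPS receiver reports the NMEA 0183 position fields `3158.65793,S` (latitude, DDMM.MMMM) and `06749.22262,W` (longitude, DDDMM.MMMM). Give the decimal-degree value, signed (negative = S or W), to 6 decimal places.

-31.977632, -67.820377

Latitude: degrees = first 2 digits = 31, minutes = 58.65793; 31 + 58.65793/60 = 31.9776322
hemisphere S, so the sign is −
Lon: split at 3 digits → 067° and 49.22262′; 67 + 49.22262/60 = 67.8203770
hemisphere W, so the sign is −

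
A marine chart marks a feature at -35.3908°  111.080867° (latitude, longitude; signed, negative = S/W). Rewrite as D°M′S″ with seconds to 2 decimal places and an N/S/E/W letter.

35°23′26.88″ S, 111°04′51.12″ E

Latitude is negative → S; |value| = 35.390800
Lat: whole degrees 35; 23.44800′ → 23′ and 26.8800″
λ: 0.080867° → 4.85202′; 0.85202 × 60 = 51.1212″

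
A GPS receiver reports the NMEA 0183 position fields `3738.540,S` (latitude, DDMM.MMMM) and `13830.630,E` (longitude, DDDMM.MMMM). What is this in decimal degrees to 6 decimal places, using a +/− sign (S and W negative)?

-37.642333, 138.510500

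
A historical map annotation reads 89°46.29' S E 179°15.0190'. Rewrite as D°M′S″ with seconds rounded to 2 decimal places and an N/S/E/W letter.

89°46′17.40″ S, 179°15′1.14″ E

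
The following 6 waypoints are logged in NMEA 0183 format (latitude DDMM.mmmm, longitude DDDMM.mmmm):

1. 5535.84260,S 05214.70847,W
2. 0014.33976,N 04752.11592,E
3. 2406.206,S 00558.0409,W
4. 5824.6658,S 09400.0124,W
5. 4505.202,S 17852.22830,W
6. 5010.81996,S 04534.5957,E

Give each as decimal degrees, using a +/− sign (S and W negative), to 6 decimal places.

Point 1:
  Latitude: split at 2 digits → 55° and 35.8426′; 55 + 35.8426/60 = 55.5973767
  S ⇒ negate
  λ: split at 3 digits → 052° and 14.70847′; 52 + 14.70847/60 = 52.2451412
  W → negative
Point 2:
  Latitude: degrees = first 2 digits = 0, minutes = 14.33976; 0 + 14.33976/60 = 0.2389960
  N ⇒ keep positive
  λ: degrees = first 3 digits = 47, minutes = 52.11592; 47 + 52.11592/60 = 47.8685987
  E → positive
Point 3:
  Lat: degrees = first 2 digits = 24, minutes = 6.206; 24 + 6.206/60 = 24.1034333
  hemisphere S, so the sign is −
  Longitude: degrees = first 3 digits = 5, minutes = 58.0409; 5 + 58.0409/60 = 5.9673483
  W → negative
Point 4:
  Latitude: degrees = first 2 digits = 58, minutes = 24.6658; 58 + 24.6658/60 = 58.4110967
  hemisphere S, so the sign is −
  Lon: degrees = first 3 digits = 94, minutes = 0.0124; 94 + 0.0124/60 = 94.0002067
  W ⇒ negate
Point 5:
  Latitude: split at 2 digits → 45° and 5.202′; 45 + 5.202/60 = 45.0867000
  S ⇒ negate
  Longitude: degrees = first 3 digits = 178, minutes = 52.2283; 178 + 52.2283/60 = 178.8704717
  hemisphere W, so the sign is −
Point 6:
  φ: split at 2 digits → 50° and 10.81996′; 50 + 10.81996/60 = 50.1803327
  S ⇒ negate
  Lon: degrees = first 3 digits = 45, minutes = 34.5957; 45 + 34.5957/60 = 45.5765950
  E ⇒ keep positive

1. -55.597377, -52.245141
2. 0.238996, 47.868599
3. -24.103433, -5.967348
4. -58.411097, -94.000207
5. -45.086700, -178.870472
6. -50.180333, 45.576595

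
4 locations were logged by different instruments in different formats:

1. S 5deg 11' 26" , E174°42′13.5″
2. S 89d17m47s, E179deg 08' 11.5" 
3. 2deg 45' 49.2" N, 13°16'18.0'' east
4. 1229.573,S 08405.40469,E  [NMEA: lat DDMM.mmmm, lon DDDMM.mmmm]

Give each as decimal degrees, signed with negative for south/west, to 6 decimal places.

Point 1:
  φ: 5 + 11/60 + 26/3600 = 5.1905556
  hemisphere S, so the sign is −
  λ: 174° + 42/60 + 13.5/3600 = 174 + 0.700000 + 0.003750 = 174.7037500
  E → positive
Point 2:
  φ: 17′ + 47″ = 17.78333′; 89 + 17.78333/60 = 89.2963889
  hemisphere S, so the sign is −
  λ: 179 + 8/60 + 11.5/3600 = 179.1365278
  E → positive
Point 3:
  Lat: 2 + 45/60 + 49.2/3600 = 2.7636667
  N → positive
  λ: 13 + 16/60 + 18/3600 = 13.2716667
  E ⇒ keep positive
Point 4:
  Latitude: split at 2 digits → 12° and 29.573′; 12 + 29.573/60 = 12.4928833
  S ⇒ negate
  Longitude: split at 3 digits → 084° and 5.40469′; 84 + 5.40469/60 = 84.0900782
  E ⇒ keep positive

1. -5.190556, 174.703750
2. -89.296389, 179.136528
3. 2.763667, 13.271667
4. -12.492883, 84.090078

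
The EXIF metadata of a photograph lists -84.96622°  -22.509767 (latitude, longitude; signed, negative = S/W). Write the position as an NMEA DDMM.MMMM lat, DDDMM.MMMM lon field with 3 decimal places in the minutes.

Latitude is negative → S; |value| = 84.966220
Lat: fractional part 0.966220 → 57.97320 minutes
Longitude is negative → W; |value| = 22.509767
Lon: 22° + 0.509767 × 60 = 22° 30.58602′

8457.973,S / 02230.586,W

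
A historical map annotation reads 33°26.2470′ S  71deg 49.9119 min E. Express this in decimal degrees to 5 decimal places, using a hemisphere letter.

33.43745° S, 71.83187° E

Latitude: 26.247′ = 0.437450°; total 33.437450
Longitude: 71 + 49.9119/60 = 71.831865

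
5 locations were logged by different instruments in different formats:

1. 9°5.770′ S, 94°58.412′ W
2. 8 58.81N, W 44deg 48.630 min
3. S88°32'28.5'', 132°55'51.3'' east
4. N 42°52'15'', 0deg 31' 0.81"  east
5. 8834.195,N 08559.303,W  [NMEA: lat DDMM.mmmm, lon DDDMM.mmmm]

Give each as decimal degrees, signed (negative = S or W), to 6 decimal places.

Point 1:
  Latitude: 5.77′ = 0.096167°; total 9.0961667
  S ⇒ negate
  λ: 58.412′ = 0.973533°; total 94.9735333
  W ⇒ negate
Point 2:
  φ: 58.81′ = 0.980167°; total 8.9801667
  N ⇒ keep positive
  Lon: 48.63′ = 0.810500°; total 44.8105000
  W ⇒ negate
Point 3:
  Latitude: 32′ + 28.5″ = 32.47500′; 88 + 32.47500/60 = 88.5412500
  S ⇒ negate
  Lon: 132 + 55/60 + 51.3/3600 = 132.9309167
  E ⇒ keep positive
Point 4:
  φ: 52′ + 15″ = 52.25000′; 42 + 52.25000/60 = 42.8708333
  N ⇒ keep positive
  Lon: 0° + 31/60 + 0.81/3600 = 0 + 0.516667 + 0.000225 = 0.5168917
  E → positive
Point 5:
  Latitude: split at 2 digits → 88° and 34.195′; 88 + 34.195/60 = 88.5699167
  N ⇒ keep positive
  Longitude: split at 3 digits → 085° and 59.303′; 85 + 59.303/60 = 85.9883833
  hemisphere W, so the sign is −

1. -9.096167, -94.973533
2. 8.980167, -44.810500
3. -88.541250, 132.930917
4. 42.870833, 0.516892
5. 88.569917, -85.988383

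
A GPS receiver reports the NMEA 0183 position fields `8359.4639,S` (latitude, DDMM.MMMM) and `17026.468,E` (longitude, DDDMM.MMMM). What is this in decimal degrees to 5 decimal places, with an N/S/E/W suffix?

83.99107° S, 170.44113° E

Latitude: split at 2 digits → 83° and 59.4639′; 83 + 59.4639/60 = 83.991065
Lon: degrees = first 3 digits = 170, minutes = 26.468; 170 + 26.468/60 = 170.441133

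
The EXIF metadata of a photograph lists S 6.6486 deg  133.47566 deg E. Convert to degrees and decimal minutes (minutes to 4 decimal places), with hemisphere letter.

6° 38.9160′ S, 133° 28.5396′ E

Lat: fractional part 0.648600 → 38.916000 minutes
Lon: fractional part 0.475660 → 28.539600 minutes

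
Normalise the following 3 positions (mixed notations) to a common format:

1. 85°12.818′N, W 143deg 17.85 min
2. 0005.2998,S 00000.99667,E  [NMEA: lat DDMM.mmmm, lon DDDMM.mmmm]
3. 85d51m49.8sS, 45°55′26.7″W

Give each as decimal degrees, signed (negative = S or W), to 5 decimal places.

Point 1:
  Lat: 85 + 12.818/60 = 85.213633
  N ⇒ keep positive
  Longitude: 17.85′ = 0.297500°; total 143.297500
  W ⇒ negate
Point 2:
  Latitude: degrees = first 2 digits = 0, minutes = 5.2998; 0 + 5.2998/60 = 0.088330
  hemisphere S, so the sign is −
  λ: split at 3 digits → 000° and 0.99667′; 0 + 0.99667/60 = 0.016611
  E → positive
Point 3:
  Lat: 85° + 51/60 + 49.8/3600 = 85 + 0.850000 + 0.013833 = 85.863833
  S → negative
  λ: 45 + 55/60 + 26.7/3600 = 45.924083
  W ⇒ negate

1. 85.21363, -143.29750
2. -0.08833, 0.01661
3. -85.86383, -45.92408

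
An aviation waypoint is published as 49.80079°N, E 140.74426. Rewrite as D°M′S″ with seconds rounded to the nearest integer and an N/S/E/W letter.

Latitude: whole degrees 49; 48.04740′ → 48′ and 2.84″
λ: 0.744260° → 44.65560′; 0.65560 × 60 = 39.34″

49°48′3″ N, 140°44′39″ E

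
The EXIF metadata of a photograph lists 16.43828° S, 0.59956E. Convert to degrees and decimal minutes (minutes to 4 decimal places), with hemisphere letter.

Lat: fractional part 0.438280 → 26.296800 minutes
Longitude: 0° + 0.599560 × 60 = 0° 35.973600′

16° 26.2968′ S, 0° 35.9736′ E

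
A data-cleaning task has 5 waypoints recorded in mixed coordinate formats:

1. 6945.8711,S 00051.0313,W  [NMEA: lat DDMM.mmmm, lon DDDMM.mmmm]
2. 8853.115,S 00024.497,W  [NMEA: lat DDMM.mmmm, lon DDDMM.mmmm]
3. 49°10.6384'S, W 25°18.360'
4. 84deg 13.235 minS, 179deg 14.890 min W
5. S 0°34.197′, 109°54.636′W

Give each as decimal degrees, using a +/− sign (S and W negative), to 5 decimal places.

Point 1:
  Lat: split at 2 digits → 69° and 45.8711′; 69 + 45.8711/60 = 69.764518
  S → negative
  Lon: degrees = first 3 digits = 0, minutes = 51.0313; 0 + 51.0313/60 = 0.850522
  W → negative
Point 2:
  φ: split at 2 digits → 88° and 53.115′; 88 + 53.115/60 = 88.885250
  S → negative
  Longitude: degrees = first 3 digits = 0, minutes = 24.497; 0 + 24.497/60 = 0.408283
  W → negative
Point 3:
  Lat: 49 + 10.6384/60 = 49.177307
  S → negative
  Longitude: 25 + 18.36/60 = 25.306000
  hemisphere W, so the sign is −
Point 4:
  Lat: 13.235′ = 0.220583°; total 84.220583
  S → negative
  Longitude: 179 + 14.89/60 = 179.248167
  W ⇒ negate
Point 5:
  Lat: 34.197′ = 0.569950°; total 0.569950
  hemisphere S, so the sign is −
  Lon: 54.636′ = 0.910600°; total 109.910600
  W ⇒ negate

1. -69.76452, -0.85052
2. -88.88525, -0.40828
3. -49.17731, -25.30600
4. -84.22058, -179.24817
5. -0.56995, -109.91060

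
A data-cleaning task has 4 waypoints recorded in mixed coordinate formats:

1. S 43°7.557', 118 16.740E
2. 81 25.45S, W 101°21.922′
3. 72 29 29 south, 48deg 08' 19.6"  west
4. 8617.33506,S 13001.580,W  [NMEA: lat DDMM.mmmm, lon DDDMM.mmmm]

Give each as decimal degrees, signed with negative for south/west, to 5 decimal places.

1. -43.12595, 118.27900
2. -81.42417, -101.36537
3. -72.49139, -48.13878
4. -86.28892, -130.02633

Point 1:
  φ: 7.557′ = 0.125950°; total 43.125950
  S ⇒ negate
  λ: 16.74′ = 0.279000°; total 118.279000
  E ⇒ keep positive
Point 2:
  Lat: 81 + 25.45/60 = 81.424167
  S ⇒ negate
  Lon: 21.922′ = 0.365367°; total 101.365367
  hemisphere W, so the sign is −
Point 3:
  φ: 72 + 29/60 + 29/3600 = 72.491389
  hemisphere S, so the sign is −
  λ: 8′ + 19.6″ = 8.32667′; 48 + 8.32667/60 = 48.138778
  W → negative
Point 4:
  Lat: split at 2 digits → 86° and 17.33506′; 86 + 17.33506/60 = 86.288918
  S ⇒ negate
  Longitude: split at 3 digits → 130° and 1.58′; 130 + 1.58/60 = 130.026333
  hemisphere W, so the sign is −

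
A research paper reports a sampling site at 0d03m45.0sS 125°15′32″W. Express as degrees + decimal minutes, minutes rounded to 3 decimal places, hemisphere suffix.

0° 3.750′ S, 125° 15.533′ W

φ: seconds/60 = 0.75000; minutes = 3 + 0.75000 = 3.75000
Longitude: 15 + 32/60 = 15.53333′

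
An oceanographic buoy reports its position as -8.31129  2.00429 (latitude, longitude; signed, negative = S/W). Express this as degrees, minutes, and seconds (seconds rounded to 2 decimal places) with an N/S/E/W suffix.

8°18′40.64″ S, 2°00′15.44″ E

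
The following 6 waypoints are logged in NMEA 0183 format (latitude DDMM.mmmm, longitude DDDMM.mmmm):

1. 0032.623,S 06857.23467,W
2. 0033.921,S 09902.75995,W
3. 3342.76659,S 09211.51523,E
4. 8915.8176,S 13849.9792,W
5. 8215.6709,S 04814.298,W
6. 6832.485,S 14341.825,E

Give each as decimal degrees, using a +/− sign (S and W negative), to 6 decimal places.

1. -0.543717, -68.953911
2. -0.565350, -99.045999
3. -33.712777, 92.191921
4. -89.263627, -138.832987
5. -82.261182, -48.238300
6. -68.541417, 143.697083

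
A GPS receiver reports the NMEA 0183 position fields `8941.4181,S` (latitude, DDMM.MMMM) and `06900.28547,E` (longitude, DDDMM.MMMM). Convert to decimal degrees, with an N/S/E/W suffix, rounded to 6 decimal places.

89.690302° S, 69.004758° E

φ: split at 2 digits → 89° and 41.4181′; 89 + 41.4181/60 = 89.6903017
Longitude: split at 3 digits → 069° and 0.28547′; 69 + 0.28547/60 = 69.0047578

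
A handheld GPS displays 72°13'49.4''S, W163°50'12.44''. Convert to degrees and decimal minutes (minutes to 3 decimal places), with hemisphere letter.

72° 13.823′ S, 163° 50.207′ W

φ: 13 + 49.4/60 = 13.82333′
Longitude: 50 + 12.44/60 = 50.20733′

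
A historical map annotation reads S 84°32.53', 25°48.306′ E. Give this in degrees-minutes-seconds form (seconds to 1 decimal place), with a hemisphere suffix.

Latitude: fractional minutes 0.53000 × 60 = 31.800″
λ: fractional minutes 0.30600 × 60 = 18.360″

84°32′31.8″ S, 25°48′18.4″ E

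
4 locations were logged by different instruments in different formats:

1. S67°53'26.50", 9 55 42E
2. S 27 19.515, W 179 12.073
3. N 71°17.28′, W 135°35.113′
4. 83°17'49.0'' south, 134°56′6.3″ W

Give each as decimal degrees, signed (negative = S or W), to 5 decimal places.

1. -67.89069, 9.92833
2. -27.32525, -179.20122
3. 71.28800, -135.58522
4. -83.29694, -134.93508

Point 1:
  Latitude: 67 + 53/60 + 26.5/3600 = 67.890694
  S → negative
  λ: 9° + 55/60 + 42/3600 = 9 + 0.916667 + 0.011667 = 9.928333
  E → positive
Point 2:
  Latitude: 19.515′ = 0.325250°; total 27.325250
  S ⇒ negate
  Lon: 12.073′ = 0.201217°; total 179.201217
  W ⇒ negate
Point 3:
  Lat: 71 + 17.28/60 = 71.288000
  N → positive
  Lon: 35.113′ = 0.585217°; total 135.585217
  W → negative
Point 4:
  Lat: 17′ + 49″ = 17.81667′; 83 + 17.81667/60 = 83.296944
  S → negative
  Longitude: 56′ + 6.3″ = 56.10500′; 134 + 56.10500/60 = 134.935083
  hemisphere W, so the sign is −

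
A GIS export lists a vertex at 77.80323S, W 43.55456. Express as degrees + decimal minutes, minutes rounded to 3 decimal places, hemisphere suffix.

Lat: fractional part 0.803230 → 48.19380 minutes
Longitude: fractional part 0.554560 → 33.27360 minutes

77° 48.194′ S, 43° 33.274′ W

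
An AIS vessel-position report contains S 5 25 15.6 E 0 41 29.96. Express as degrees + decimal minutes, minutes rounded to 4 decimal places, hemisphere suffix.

5° 25.2600′ S, 0° 41.4993′ E

φ: 25 + 15.6/60 = 25.260000′
Lon: 41 + 29.96/60 = 41.499333′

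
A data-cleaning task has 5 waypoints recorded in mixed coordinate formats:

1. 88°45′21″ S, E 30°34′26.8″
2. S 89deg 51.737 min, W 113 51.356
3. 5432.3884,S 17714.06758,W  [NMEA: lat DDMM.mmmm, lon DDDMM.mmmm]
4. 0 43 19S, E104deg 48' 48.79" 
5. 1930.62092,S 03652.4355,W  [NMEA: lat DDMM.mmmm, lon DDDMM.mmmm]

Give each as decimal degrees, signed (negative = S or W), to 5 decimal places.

Point 1:
  Lat: 45′ + 21″ = 45.35000′; 88 + 45.35000/60 = 88.755833
  S → negative
  Longitude: 30 + 34/60 + 26.8/3600 = 30.574111
  E → positive
Point 2:
  Lat: 51.737′ = 0.862283°; total 89.862283
  S → negative
  λ: 113 + 51.356/60 = 113.855933
  W ⇒ negate
Point 3:
  Latitude: split at 2 digits → 54° and 32.3884′; 54 + 32.3884/60 = 54.539807
  S ⇒ negate
  Lon: degrees = first 3 digits = 177, minutes = 14.06758; 177 + 14.06758/60 = 177.234460
  W ⇒ negate
Point 4:
  φ: 43′ + 19″ = 43.31667′; 0 + 43.31667/60 = 0.721944
  S → negative
  λ: 48′ + 48.79″ = 48.81317′; 104 + 48.81317/60 = 104.813553
  E → positive
Point 5:
  Lat: degrees = first 2 digits = 19, minutes = 30.62092; 19 + 30.62092/60 = 19.510349
  S → negative
  λ: split at 3 digits → 036° and 52.4355′; 36 + 52.4355/60 = 36.873925
  hemisphere W, so the sign is −

1. -88.75583, 30.57411
2. -89.86228, -113.85593
3. -54.53981, -177.23446
4. -0.72194, 104.81355
5. -19.51035, -36.87393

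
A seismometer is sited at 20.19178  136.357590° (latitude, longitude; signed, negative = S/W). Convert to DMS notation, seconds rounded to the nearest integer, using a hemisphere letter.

20°11′30″ N, 136°21′27″ E

φ: whole degrees 20; 11.50680′ → 11′ and 30.41″
Lon: 0.357590 × 60 = 21.45540′ → 21′, remainder × 60 = 27.32″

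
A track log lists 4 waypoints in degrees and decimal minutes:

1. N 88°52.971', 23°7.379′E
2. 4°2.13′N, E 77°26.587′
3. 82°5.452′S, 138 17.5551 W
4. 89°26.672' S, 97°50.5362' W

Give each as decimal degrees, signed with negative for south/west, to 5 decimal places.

Point 1:
  Lat: 88 + 52.971/60 = 88.882850
  N → positive
  Lon: 7.379′ = 0.122983°; total 23.122983
  E ⇒ keep positive
Point 2:
  Lat: 2.13′ = 0.035500°; total 4.035500
  N ⇒ keep positive
  Lon: 77 + 26.587/60 = 77.443117
  E ⇒ keep positive
Point 3:
  Lat: 82 + 5.452/60 = 82.090867
  S ⇒ negate
  Lon: 138 + 17.5551/60 = 138.292585
  W → negative
Point 4:
  Latitude: 89 + 26.672/60 = 89.444533
  S → negative
  Longitude: 50.5362′ = 0.842270°; total 97.842270
  W ⇒ negate

1. 88.88285, 23.12298
2. 4.03550, 77.44312
3. -82.09087, -138.29259
4. -89.44453, -97.84227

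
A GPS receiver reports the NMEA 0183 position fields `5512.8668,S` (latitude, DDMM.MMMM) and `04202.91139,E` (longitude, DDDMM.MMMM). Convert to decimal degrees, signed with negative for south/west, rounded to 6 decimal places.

φ: split at 2 digits → 55° and 12.8668′; 55 + 12.8668/60 = 55.2144467
S ⇒ negate
λ: degrees = first 3 digits = 42, minutes = 2.91139; 42 + 2.91139/60 = 42.0485232
E ⇒ keep positive

-55.214447, 42.048523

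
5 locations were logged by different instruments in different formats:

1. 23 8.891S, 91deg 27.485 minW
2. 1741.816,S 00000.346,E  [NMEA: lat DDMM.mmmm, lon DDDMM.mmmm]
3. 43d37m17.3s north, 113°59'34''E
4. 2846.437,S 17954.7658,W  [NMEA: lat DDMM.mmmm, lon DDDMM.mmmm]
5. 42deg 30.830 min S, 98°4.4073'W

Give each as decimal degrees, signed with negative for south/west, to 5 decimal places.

Point 1:
  φ: 8.891′ = 0.148183°; total 23.148183
  S ⇒ negate
  λ: 27.485′ = 0.458083°; total 91.458083
  hemisphere W, so the sign is −
Point 2:
  Lat: degrees = first 2 digits = 17, minutes = 41.816; 17 + 41.816/60 = 17.696933
  hemisphere S, so the sign is −
  λ: degrees = first 3 digits = 0, minutes = 0.346; 0 + 0.346/60 = 0.005767
  E → positive
Point 3:
  Latitude: 43° + 37/60 + 17.3/3600 = 43 + 0.616667 + 0.004806 = 43.621472
  N ⇒ keep positive
  Lon: 113 + 59/60 + 34/3600 = 113.992778
  E ⇒ keep positive
Point 4:
  Latitude: split at 2 digits → 28° and 46.437′; 28 + 46.437/60 = 28.773950
  hemisphere S, so the sign is −
  λ: degrees = first 3 digits = 179, minutes = 54.7658; 179 + 54.7658/60 = 179.912763
  hemisphere W, so the sign is −
Point 5:
  φ: 42 + 30.83/60 = 42.513833
  hemisphere S, so the sign is −
  λ: 98 + 4.4073/60 = 98.073455
  W → negative

1. -23.14818, -91.45808
2. -17.69693, 0.00577
3. 43.62147, 113.99278
4. -28.77395, -179.91276
5. -42.51383, -98.07346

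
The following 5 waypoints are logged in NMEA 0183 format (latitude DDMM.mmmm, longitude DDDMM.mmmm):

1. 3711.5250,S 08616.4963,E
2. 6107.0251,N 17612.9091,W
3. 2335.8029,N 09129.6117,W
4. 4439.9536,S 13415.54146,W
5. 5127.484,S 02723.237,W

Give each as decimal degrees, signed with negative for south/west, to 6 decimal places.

Point 1:
  φ: split at 2 digits → 37° and 11.525′; 37 + 11.525/60 = 37.1920833
  S → negative
  λ: split at 3 digits → 086° and 16.4963′; 86 + 16.4963/60 = 86.2749383
  E → positive
Point 2:
  Lat: split at 2 digits → 61° and 7.0251′; 61 + 7.0251/60 = 61.1170850
  N ⇒ keep positive
  Lon: degrees = first 3 digits = 176, minutes = 12.9091; 176 + 12.9091/60 = 176.2151517
  W → negative
Point 3:
  φ: split at 2 digits → 23° and 35.8029′; 23 + 35.8029/60 = 23.5967150
  N ⇒ keep positive
  λ: split at 3 digits → 091° and 29.6117′; 91 + 29.6117/60 = 91.4935283
  W → negative
Point 4:
  Latitude: split at 2 digits → 44° and 39.9536′; 44 + 39.9536/60 = 44.6658933
  hemisphere S, so the sign is −
  Lon: degrees = first 3 digits = 134, minutes = 15.54146; 134 + 15.54146/60 = 134.2590243
  W ⇒ negate
Point 5:
  Latitude: split at 2 digits → 51° and 27.484′; 51 + 27.484/60 = 51.4580667
  hemisphere S, so the sign is −
  λ: degrees = first 3 digits = 27, minutes = 23.237; 27 + 23.237/60 = 27.3872833
  W → negative

1. -37.192083, 86.274938
2. 61.117085, -176.215152
3. 23.596715, -91.493528
4. -44.665893, -134.259024
5. -51.458067, -27.387283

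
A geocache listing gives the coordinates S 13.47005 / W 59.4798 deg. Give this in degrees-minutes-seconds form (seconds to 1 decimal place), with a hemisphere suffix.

13°28′12.2″ S, 59°28′47.3″ W

Lat: 0.470050 × 60 = 28.20300′ → 28′, remainder × 60 = 12.180″
Longitude: 0.479800 × 60 = 28.78800′ → 28′, remainder × 60 = 47.280″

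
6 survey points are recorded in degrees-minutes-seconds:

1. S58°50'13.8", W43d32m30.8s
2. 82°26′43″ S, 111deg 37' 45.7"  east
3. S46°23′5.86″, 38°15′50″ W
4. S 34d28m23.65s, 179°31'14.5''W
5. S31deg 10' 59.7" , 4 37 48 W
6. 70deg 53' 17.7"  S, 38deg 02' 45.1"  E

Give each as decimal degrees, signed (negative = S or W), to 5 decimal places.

1. -58.83717, -43.54189
2. -82.44528, 111.62936
3. -46.38496, -38.26389
4. -34.47324, -179.52069
5. -31.18325, -4.63000
6. -70.88825, 38.04586

Point 1:
  Latitude: 58 + 50/60 + 13.8/3600 = 58.837167
  S ⇒ negate
  Longitude: 32′ + 30.8″ = 32.51333′; 43 + 32.51333/60 = 43.541889
  hemisphere W, so the sign is −
Point 2:
  Latitude: 26′ + 43″ = 26.71667′; 82 + 26.71667/60 = 82.445278
  hemisphere S, so the sign is −
  λ: 111 + 37/60 + 45.7/3600 = 111.629361
  E → positive
Point 3:
  Lat: 46° + 23/60 + 5.86/3600 = 46 + 0.383333 + 0.001628 = 46.384961
  S ⇒ negate
  Lon: 38 + 15/60 + 50/3600 = 38.263889
  hemisphere W, so the sign is −
Point 4:
  Lat: 28′ + 23.65″ = 28.39417′; 34 + 28.39417/60 = 34.473236
  S → negative
  Lon: 31′ + 14.5″ = 31.24167′; 179 + 31.24167/60 = 179.520694
  hemisphere W, so the sign is −
Point 5:
  φ: 31° + 10/60 + 59.7/3600 = 31 + 0.166667 + 0.016583 = 31.183250
  hemisphere S, so the sign is −
  Lon: 4° + 37/60 + 48/3600 = 4 + 0.616667 + 0.013333 = 4.630000
  hemisphere W, so the sign is −
Point 6:
  Latitude: 53′ + 17.7″ = 53.29500′; 70 + 53.29500/60 = 70.888250
  hemisphere S, so the sign is −
  Lon: 38° + 2/60 + 45.1/3600 = 38 + 0.033333 + 0.012528 = 38.045861
  E → positive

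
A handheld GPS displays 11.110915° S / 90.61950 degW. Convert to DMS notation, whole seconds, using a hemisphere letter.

11°06′39″ S, 90°37′10″ W

φ: 0.110915 × 60 = 6.65490′ → 6′, remainder × 60 = 39.29″
Longitude: 0.619500 × 60 = 37.17000′ → 37′, remainder × 60 = 10.20″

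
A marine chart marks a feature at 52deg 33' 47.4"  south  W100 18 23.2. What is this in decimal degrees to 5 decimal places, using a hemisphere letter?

52.56317° S, 100.30644° W

Lat: 33′ + 47.4″ = 33.79000′; 52 + 33.79000/60 = 52.563167
Longitude: 100° + 18/60 + 23.2/3600 = 100 + 0.300000 + 0.006444 = 100.306444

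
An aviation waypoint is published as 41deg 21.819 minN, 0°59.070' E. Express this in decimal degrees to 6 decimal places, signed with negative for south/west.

41.363650, 0.984500

φ: 41 + 21.819/60 = 41.3636500
N → positive
λ: 0 + 59.07/60 = 0.9845000
E ⇒ keep positive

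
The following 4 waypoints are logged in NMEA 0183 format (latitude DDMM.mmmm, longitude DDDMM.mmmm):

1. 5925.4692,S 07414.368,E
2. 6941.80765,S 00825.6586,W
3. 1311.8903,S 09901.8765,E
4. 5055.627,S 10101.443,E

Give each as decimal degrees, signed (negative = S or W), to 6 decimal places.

1. -59.424487, 74.239467
2. -69.696794, -8.427643
3. -13.198172, 99.031275
4. -50.927117, 101.024050

Point 1:
  Latitude: split at 2 digits → 59° and 25.4692′; 59 + 25.4692/60 = 59.4244867
  hemisphere S, so the sign is −
  Longitude: degrees = first 3 digits = 74, minutes = 14.368; 74 + 14.368/60 = 74.2394667
  E ⇒ keep positive
Point 2:
  Latitude: split at 2 digits → 69° and 41.80765′; 69 + 41.80765/60 = 69.6967942
  S ⇒ negate
  Longitude: degrees = first 3 digits = 8, minutes = 25.6586; 8 + 25.6586/60 = 8.4276433
  W → negative
Point 3:
  φ: split at 2 digits → 13° and 11.8903′; 13 + 11.8903/60 = 13.1981717
  S → negative
  λ: split at 3 digits → 099° and 1.8765′; 99 + 1.8765/60 = 99.0312750
  E → positive
Point 4:
  φ: split at 2 digits → 50° and 55.627′; 50 + 55.627/60 = 50.9271167
  hemisphere S, so the sign is −
  Longitude: degrees = first 3 digits = 101, minutes = 1.443; 101 + 1.443/60 = 101.0240500
  E ⇒ keep positive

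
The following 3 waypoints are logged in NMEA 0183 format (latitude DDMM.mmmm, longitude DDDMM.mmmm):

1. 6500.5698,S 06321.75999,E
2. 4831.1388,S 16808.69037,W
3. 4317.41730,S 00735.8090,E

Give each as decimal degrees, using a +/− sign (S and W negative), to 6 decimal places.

Point 1:
  Lat: degrees = first 2 digits = 65, minutes = 0.5698; 65 + 0.5698/60 = 65.0094967
  S ⇒ negate
  Lon: split at 3 digits → 063° and 21.75999′; 63 + 21.75999/60 = 63.3626665
  E → positive
Point 2:
  Latitude: degrees = first 2 digits = 48, minutes = 31.1388; 48 + 31.1388/60 = 48.5189800
  S ⇒ negate
  λ: degrees = first 3 digits = 168, minutes = 8.69037; 168 + 8.69037/60 = 168.1448395
  W → negative
Point 3:
  φ: split at 2 digits → 43° and 17.4173′; 43 + 17.4173/60 = 43.2902883
  S ⇒ negate
  λ: split at 3 digits → 007° and 35.809′; 7 + 35.809/60 = 7.5968167
  E ⇒ keep positive

1. -65.009497, 63.362667
2. -48.518980, -168.144840
3. -43.290288, 7.596817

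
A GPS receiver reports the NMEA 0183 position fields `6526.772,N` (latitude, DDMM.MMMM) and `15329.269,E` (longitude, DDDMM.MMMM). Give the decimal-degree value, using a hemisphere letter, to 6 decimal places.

Lat: split at 2 digits → 65° and 26.772′; 65 + 26.772/60 = 65.4462000
λ: split at 3 digits → 153° and 29.269′; 153 + 29.269/60 = 153.4878167

65.446200° N, 153.487817° E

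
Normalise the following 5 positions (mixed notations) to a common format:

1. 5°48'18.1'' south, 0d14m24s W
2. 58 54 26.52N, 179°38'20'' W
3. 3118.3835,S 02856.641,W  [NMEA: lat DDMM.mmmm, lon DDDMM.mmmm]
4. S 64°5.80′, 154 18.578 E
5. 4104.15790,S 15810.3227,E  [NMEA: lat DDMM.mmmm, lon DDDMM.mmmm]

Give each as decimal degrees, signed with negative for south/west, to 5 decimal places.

Point 1:
  Latitude: 48′ + 18.1″ = 48.30167′; 5 + 48.30167/60 = 5.805028
  hemisphere S, so the sign is −
  λ: 0° + 14/60 + 24/3600 = 0 + 0.233333 + 0.006667 = 0.240000
  W → negative
Point 2:
  Lat: 58° + 54/60 + 26.52/3600 = 58 + 0.900000 + 0.007367 = 58.907367
  N ⇒ keep positive
  Lon: 179° + 38/60 + 20/3600 = 179 + 0.633333 + 0.005556 = 179.638889
  W ⇒ negate
Point 3:
  Lat: split at 2 digits → 31° and 18.3835′; 31 + 18.3835/60 = 31.306392
  hemisphere S, so the sign is −
  Lon: degrees = first 3 digits = 28, minutes = 56.641; 28 + 56.641/60 = 28.944017
  W → negative
Point 4:
  Lat: 5.8′ = 0.096667°; total 64.096667
  S ⇒ negate
  λ: 154 + 18.578/60 = 154.309633
  E ⇒ keep positive
Point 5:
  Lat: split at 2 digits → 41° and 4.1579′; 41 + 4.1579/60 = 41.069298
  hemisphere S, so the sign is −
  Lon: degrees = first 3 digits = 158, minutes = 10.3227; 158 + 10.3227/60 = 158.172045
  E ⇒ keep positive

1. -5.80503, -0.24000
2. 58.90737, -179.63889
3. -31.30639, -28.94402
4. -64.09667, 154.30963
5. -41.06930, 158.17205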